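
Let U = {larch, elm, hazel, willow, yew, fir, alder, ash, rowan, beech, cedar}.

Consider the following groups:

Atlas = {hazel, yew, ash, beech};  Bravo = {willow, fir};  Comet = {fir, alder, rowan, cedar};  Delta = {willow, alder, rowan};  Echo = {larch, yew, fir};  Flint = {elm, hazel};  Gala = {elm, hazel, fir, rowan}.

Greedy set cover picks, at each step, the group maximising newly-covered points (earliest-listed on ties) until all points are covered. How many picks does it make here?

Greedy: pick Atlas (covers 4 new) → pick Comet (covers 4 new) → pick Bravo (covers 1 new) → pick Echo (covers 1 new) → pick Flint (covers 1 new). Total picks: 5.

5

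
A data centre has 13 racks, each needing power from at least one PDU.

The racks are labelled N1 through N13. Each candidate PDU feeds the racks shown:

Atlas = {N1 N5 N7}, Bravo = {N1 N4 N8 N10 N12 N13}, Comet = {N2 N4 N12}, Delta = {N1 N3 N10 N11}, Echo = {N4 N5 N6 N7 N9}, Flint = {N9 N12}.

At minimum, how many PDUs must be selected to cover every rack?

4

Take {Bravo, Comet, Delta, Echo}. Their union is {N1, N2, N3, N4, N5, N6, N7, N8, N9, N10, N11, N12, N13}, which is all 13 racks.
Only Comet contains N2, so Comet is forced; the remaining 10 racks need at least 3 more PDUs (each remaining PDU adds at most 4) — so at least 4 PDUs are needed, and 4 is optimal.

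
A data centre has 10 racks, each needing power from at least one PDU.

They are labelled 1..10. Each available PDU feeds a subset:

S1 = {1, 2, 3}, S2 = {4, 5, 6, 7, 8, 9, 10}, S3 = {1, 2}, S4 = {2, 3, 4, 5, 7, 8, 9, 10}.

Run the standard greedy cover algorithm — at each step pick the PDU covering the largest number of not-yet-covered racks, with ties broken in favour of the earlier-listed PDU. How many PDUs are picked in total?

3

Greedy: pick S4 (covers 8 new) → pick S1 (covers 1 new) → pick S2 (covers 1 new). Total picks: 3.
(The true minimum cover uses only 2 PDUs, so greedy is not optimal here.)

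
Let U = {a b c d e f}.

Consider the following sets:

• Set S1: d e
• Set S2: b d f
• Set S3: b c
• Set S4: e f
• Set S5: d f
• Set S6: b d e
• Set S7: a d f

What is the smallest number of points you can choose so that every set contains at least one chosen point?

3

H = {b, d, f} meets every set (each contains at least one member of H), and |H| = 3.
No choice of 2 points meets every set, so 3 is the minimum.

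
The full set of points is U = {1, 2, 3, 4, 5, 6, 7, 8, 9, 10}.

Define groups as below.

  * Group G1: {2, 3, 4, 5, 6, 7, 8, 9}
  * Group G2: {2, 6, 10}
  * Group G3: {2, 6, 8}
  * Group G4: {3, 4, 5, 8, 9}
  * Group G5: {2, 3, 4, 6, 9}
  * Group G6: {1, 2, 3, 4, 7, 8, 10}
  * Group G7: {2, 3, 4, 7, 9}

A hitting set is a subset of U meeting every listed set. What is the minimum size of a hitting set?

H = {2, 8} meets every group (each contains at least one member of H), and |H| = 2.
The groups G2, G4 are pairwise disjoint, so any hitting set needs a separate point for each — at least 2. Hence 2 is optimal.

2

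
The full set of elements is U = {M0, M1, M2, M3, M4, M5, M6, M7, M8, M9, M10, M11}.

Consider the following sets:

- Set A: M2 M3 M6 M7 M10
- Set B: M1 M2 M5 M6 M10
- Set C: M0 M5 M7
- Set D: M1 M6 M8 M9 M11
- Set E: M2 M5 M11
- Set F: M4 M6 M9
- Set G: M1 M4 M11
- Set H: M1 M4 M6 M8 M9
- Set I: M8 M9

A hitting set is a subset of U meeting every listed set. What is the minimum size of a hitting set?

Take T = {M0, M6, M8, M11}. Each listed set contains at least one of these, so T is a hitting set of size 4.
No choice of 3 elements meets every set, so 4 is the minimum.

4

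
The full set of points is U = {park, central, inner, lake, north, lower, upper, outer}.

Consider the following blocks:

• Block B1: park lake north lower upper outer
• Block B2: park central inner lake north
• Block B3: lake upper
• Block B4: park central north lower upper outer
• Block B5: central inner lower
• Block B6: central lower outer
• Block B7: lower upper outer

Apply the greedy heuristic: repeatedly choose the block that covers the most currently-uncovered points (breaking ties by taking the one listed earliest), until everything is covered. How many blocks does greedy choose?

2

Greedy: pick B1 (covers 6 new) → pick B2 (covers 2 new). Total picks: 2.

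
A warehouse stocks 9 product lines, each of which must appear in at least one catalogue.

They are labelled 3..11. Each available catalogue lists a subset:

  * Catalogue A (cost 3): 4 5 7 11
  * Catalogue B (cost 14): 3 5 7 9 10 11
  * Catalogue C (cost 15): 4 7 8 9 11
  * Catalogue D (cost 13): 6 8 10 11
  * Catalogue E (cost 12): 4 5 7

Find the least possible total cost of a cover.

30

A, B, D together cover every product (A ∪ B ∪ D = {3, 4, 5, 6, 7, 8, 9, 10, 11}); total cost 3 + 14 + 13 = 30.
No covering selection has total cost below 30.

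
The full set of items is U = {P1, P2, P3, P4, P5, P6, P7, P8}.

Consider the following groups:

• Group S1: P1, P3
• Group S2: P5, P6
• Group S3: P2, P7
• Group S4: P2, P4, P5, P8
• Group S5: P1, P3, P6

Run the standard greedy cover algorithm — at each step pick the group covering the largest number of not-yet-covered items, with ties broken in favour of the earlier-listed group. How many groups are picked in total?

Greedy: pick S4 (covers 4 new) → pick S5 (covers 3 new) → pick S3 (covers 1 new). Total picks: 3.

3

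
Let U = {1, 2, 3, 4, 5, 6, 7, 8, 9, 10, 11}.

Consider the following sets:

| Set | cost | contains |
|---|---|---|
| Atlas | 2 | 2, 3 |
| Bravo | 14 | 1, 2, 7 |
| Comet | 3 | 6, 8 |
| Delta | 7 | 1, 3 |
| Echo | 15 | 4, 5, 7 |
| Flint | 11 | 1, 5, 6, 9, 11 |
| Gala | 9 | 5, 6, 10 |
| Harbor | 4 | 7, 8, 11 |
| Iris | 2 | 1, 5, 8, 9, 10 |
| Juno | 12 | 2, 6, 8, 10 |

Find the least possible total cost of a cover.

Atlas, Comet, Echo, Harbor, Iris together cover every item (Atlas ∪ Comet ∪ Echo ∪ Harbor ∪ Iris = {1, 2, 3, 4, 5, 6, 7, 8, 9, 10, 11}); total cost 2 + 3 + 15 + 4 + 2 = 26.
No covering selection has total cost below 26.

26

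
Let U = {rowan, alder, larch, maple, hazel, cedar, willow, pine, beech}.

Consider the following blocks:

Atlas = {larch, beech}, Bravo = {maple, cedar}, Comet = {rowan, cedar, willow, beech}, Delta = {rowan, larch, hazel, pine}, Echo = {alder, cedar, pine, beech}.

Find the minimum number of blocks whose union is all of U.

Take {Bravo, Comet, Delta, Echo}. Their union is {rowan, alder, larch, maple, hazel, cedar, willow, pine, beech}, which is all 9 points.
No 3 of the 5 blocks cover everything (all 10 combinations miss at least one point), so 4 is optimal.

4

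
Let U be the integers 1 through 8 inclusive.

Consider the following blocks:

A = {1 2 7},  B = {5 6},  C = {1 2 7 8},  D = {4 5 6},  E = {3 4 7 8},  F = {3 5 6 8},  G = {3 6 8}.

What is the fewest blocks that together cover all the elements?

3

A and D and F together: A ∪ D ∪ F = {1, 2, 3, 4, 5, 6, 7, 8} — every element is covered.
No 2 of the 7 blocks cover everything (all 21 combinations miss at least one element), so 3 is optimal.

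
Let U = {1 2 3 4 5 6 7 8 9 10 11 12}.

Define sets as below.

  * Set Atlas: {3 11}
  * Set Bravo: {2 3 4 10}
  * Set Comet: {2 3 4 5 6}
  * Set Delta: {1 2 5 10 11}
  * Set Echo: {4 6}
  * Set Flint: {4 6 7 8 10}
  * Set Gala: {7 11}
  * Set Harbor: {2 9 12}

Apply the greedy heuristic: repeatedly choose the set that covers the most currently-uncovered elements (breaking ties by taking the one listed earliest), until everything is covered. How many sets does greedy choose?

4

Greedy: pick Comet (covers 5 new) → pick Delta (covers 3 new) → pick Flint (covers 2 new) → pick Harbor (covers 2 new). Total picks: 4.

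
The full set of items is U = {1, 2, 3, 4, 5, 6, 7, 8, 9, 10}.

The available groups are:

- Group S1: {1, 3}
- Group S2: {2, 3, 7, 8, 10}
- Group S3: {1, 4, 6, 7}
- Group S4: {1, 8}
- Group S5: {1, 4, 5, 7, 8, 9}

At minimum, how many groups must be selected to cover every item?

3

S2, S3, and S5 cover everything between them: the union {1, 2, 3, 4, 5, 6, 7, 8, 9, 10} is all of U.
Only S2 contains 2, so S2 is forced; the remaining 5 items need at least 2 more groups (each remaining group adds at most 4) — so at least 3 groups are needed, and 3 is optimal.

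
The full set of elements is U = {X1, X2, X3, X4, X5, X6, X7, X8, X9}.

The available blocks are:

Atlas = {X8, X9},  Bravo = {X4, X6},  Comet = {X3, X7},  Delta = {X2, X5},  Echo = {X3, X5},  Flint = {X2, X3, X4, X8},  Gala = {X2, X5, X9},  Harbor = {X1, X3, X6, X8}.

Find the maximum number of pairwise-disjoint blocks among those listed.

Atlas, Bravo, Comet, Delta are pairwise disjoint (Atlas={X8,X9}; Bravo={X4,X6}; Comet={X3,X7}; Delta={X2,X5}).
Every remaining block overlaps one of these, and no 5 of the listed blocks are pairwise disjoint, so 4 is the maximum.

4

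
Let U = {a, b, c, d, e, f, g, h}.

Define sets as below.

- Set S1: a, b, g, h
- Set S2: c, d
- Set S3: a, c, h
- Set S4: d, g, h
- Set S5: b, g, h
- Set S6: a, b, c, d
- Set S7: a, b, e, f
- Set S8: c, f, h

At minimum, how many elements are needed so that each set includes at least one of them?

Take T = {c, f, h}. Each listed set contains at least one of these, so T is a hitting set of size 3.
No choice of 2 elements meets every set, so 3 is the minimum.

3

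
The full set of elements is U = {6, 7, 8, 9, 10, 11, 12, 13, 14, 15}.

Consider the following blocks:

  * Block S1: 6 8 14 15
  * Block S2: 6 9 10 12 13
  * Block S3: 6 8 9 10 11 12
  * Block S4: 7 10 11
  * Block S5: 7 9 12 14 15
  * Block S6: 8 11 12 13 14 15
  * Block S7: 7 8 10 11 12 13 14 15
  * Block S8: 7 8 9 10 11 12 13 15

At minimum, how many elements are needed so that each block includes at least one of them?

The 2 elements {10, 14} hit every block.
The blocks S1, S4 are pairwise disjoint, so any hitting set needs a separate element for each — at least 2. Hence 2 is optimal.

2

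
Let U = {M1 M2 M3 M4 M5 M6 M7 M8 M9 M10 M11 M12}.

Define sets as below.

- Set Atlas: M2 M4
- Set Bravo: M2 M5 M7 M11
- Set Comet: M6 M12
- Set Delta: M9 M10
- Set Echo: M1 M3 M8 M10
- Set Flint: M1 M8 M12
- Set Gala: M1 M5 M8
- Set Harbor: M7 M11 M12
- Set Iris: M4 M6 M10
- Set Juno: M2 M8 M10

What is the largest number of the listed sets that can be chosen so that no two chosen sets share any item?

4

Atlas, Delta, Gala, Harbor are pairwise disjoint (Atlas={M2,M4}; Delta={M9,M10}; Gala={M1,M5,M8}; Harbor={M7,M11,M12}).
Every remaining set overlaps one of these, and no 5 of the listed sets are pairwise disjoint, so 4 is the maximum.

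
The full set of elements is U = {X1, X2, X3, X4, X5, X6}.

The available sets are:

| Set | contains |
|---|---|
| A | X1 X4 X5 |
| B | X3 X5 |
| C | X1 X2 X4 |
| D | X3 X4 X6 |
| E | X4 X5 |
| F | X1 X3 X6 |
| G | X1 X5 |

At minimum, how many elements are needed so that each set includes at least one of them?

Take H = {X2, X3, X5}. Each listed set contains at least one of these, so H is a hitting set of size 3.
No choice of 2 elements meets every set, so 3 is the minimum.

3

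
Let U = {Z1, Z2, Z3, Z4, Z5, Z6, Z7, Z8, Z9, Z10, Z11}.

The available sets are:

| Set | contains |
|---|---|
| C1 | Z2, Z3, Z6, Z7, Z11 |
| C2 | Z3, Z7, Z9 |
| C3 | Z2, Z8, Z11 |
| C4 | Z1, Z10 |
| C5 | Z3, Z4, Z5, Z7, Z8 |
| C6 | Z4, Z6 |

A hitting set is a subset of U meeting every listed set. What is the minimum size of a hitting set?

The 4 items {Z6, Z8, Z9, Z10} hit every set.
The sets C2, C3, C4, C6 are pairwise disjoint, so any hitting set needs a separate item for each — at least 4. Hence 4 is optimal.

4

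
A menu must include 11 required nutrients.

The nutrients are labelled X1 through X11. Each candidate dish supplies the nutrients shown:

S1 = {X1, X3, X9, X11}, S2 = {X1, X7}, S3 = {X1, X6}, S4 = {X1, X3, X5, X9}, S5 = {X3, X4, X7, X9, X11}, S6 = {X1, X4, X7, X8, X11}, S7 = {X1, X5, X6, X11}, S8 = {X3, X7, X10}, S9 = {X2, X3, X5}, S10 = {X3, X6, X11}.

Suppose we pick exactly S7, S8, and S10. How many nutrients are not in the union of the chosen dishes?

4

Union of S7, S8, S10 = {X1, X3, X5, X6, X7, X10, X11}.
Not covered: X2, X4, X8, X9 — 4 nutrients.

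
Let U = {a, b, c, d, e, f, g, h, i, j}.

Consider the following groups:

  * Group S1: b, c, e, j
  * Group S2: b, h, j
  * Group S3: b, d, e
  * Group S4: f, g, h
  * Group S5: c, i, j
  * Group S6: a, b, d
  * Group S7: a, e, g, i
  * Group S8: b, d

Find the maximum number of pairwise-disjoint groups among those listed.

S4, S5, S8 are pairwise disjoint (S4={f,g,h}; S5={c,i,j}; S8={b,d}).
Every remaining group overlaps one of these, and no 4 of the listed groups are pairwise disjoint, so 3 is the maximum.

3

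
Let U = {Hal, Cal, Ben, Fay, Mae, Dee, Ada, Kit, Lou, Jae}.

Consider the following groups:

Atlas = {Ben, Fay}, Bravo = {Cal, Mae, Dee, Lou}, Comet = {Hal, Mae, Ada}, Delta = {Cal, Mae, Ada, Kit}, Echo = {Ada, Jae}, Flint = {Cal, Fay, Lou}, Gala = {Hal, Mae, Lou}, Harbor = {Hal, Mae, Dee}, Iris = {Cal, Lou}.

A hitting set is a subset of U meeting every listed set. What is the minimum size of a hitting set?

4

H = {Ben, Mae, Ada, Lou} meets every group (each contains at least one member of H), and |H| = 4.
The groups Atlas, Echo, Harbor, Iris are pairwise disjoint, so any hitting set needs a separate item for each — at least 4. Hence 4 is optimal.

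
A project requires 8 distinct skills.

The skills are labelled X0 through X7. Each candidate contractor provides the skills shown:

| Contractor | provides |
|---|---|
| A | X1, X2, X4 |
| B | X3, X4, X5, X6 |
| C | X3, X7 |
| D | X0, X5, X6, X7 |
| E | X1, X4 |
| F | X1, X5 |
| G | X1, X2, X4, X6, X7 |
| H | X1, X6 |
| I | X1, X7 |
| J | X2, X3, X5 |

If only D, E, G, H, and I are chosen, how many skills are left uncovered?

1

Union of D, E, G, H, I = {X0, X1, X2, X4, X5, X6, X7}.
Not covered: X3 — 1 skill.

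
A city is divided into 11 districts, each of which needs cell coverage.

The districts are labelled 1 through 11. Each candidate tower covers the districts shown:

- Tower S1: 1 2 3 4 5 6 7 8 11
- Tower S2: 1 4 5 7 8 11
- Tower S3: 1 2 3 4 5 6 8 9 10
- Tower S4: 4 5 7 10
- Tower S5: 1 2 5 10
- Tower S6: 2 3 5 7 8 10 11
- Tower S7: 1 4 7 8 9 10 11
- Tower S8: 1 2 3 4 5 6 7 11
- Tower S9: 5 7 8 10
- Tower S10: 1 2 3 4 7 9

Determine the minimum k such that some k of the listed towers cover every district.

S3 and S6 together: S3 ∪ S6 = {1, 2, 3, 4, 5, 6, 7, 8, 9, 10, 11} — every district is covered.
No single tower has all 11 districts (the largest, S1, has 9), so 2 is optimal.

2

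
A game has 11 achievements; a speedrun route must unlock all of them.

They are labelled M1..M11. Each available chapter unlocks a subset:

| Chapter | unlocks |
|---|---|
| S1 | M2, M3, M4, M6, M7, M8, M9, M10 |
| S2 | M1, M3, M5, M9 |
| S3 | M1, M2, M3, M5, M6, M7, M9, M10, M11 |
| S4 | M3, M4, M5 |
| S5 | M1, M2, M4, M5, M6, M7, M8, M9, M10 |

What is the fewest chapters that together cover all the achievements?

2

S3 and S5 together: S3 ∪ S5 = {M1, M2, M3, M4, M5, M6, M7, M8, M9, M10, M11} — every achievement is covered.
No single chapter has all 11 achievements (the largest, S3, has 9), so 2 is optimal.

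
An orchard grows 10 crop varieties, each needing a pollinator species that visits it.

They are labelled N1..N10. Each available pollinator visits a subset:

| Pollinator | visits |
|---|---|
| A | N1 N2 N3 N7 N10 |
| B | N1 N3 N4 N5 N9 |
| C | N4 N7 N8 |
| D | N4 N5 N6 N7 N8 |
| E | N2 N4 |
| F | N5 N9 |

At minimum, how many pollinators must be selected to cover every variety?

Take {A, D, F}. Their union is {N1, N2, N3, N4, N5, N6, N7, N8, N9, N10}, which is all 10 varieties.
Only D contains N6, so D is forced; the remaining 5 varieties need at least 2 more pollinators (each remaining pollinator adds at most 4) — so at least 3 pollinators are needed, and 3 is optimal.

3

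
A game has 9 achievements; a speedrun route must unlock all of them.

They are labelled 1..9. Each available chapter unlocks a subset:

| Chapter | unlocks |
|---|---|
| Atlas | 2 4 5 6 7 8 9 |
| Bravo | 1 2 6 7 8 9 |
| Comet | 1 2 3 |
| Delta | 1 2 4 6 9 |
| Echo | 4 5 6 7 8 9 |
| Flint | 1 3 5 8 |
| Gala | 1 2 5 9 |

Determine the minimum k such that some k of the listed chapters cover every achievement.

Atlas and Comet together: Atlas ∪ Comet = {1, 2, 3, 4, 5, 6, 7, 8, 9} — every achievement is covered.
No single chapter has all 9 achievements (the largest, Atlas, has 7), so 2 is optimal.

2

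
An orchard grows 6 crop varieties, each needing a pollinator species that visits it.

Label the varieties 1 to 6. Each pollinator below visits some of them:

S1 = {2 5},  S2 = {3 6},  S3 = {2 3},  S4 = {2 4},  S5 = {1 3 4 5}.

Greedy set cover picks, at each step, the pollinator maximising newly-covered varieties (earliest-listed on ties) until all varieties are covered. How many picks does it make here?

Greedy: pick S5 (covers 4 new) → pick S1 (covers 1 new) → pick S2 (covers 1 new). Total picks: 3.

3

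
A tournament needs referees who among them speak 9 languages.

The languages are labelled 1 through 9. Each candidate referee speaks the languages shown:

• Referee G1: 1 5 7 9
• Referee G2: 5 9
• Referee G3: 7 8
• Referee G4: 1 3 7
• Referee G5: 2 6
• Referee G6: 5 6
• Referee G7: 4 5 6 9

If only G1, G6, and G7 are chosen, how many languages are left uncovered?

Union of G1, G6, G7 = {1, 4, 5, 6, 7, 9}.
Not covered: 2, 3, 8 — 3 languages.

3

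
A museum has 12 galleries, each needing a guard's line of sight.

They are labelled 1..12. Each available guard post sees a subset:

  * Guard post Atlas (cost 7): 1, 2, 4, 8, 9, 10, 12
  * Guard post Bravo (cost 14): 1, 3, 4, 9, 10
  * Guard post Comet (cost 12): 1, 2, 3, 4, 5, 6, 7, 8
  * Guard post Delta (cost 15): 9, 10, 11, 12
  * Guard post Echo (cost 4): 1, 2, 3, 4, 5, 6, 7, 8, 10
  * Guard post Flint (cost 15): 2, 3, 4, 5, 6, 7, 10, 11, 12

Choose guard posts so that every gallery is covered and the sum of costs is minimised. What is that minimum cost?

Delta, Echo together cover every gallery (Delta ∪ Echo = {1, 2, 3, 4, 5, 6, 7, 8, 9, 10, 11, 12}); total cost 15 + 4 = 19.
The greedy pick Echo, Atlas, Delta costs 26; no covering selection beats 19.

19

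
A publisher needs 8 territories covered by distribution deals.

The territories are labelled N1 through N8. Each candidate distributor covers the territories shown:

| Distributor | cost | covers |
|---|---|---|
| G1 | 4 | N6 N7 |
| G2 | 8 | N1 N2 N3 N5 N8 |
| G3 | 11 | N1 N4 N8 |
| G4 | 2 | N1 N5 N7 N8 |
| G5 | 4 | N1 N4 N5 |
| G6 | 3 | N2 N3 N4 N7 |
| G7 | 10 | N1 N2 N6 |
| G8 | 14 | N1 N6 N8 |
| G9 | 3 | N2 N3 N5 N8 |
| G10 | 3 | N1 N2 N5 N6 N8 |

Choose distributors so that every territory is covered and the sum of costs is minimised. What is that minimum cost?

G6, G10 together cover every territory (G6 ∪ G10 = {N1, N2, N3, N4, N5, N6, N7, N8}); total cost 3 + 3 = 6.
The greedy pick G4, G6, G10 costs 8; no covering selection beats 6.

6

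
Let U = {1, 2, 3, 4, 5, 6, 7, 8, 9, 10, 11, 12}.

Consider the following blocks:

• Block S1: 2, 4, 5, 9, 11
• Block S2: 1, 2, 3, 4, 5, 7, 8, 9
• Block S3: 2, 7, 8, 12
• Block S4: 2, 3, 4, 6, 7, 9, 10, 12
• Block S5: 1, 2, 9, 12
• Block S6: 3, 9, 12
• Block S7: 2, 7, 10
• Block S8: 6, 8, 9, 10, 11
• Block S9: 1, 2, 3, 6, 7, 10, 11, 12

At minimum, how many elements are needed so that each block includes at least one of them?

2

Take H = {7, 9}. Each listed block contains at least one of these, so H is a hitting set of size 2.
The blocks S6, S7 are pairwise disjoint, so any hitting set needs a separate element for each — at least 2. Hence 2 is optimal.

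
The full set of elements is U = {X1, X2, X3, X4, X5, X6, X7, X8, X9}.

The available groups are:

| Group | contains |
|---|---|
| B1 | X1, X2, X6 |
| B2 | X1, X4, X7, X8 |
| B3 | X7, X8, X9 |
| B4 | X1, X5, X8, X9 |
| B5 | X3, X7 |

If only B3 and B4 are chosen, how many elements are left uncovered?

4

Union of B3, B4 = {X1, X5, X7, X8, X9}.
Not covered: X2, X3, X4, X6 — 4 elements.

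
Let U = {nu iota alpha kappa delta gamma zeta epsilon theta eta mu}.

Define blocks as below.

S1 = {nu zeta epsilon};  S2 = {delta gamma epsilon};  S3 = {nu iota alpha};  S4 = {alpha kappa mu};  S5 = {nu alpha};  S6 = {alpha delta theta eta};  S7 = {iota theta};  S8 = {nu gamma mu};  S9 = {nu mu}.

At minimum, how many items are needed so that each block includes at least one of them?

Take H = {nu, alpha, gamma, theta}. Each listed block contains at least one of these, so H is a hitting set of size 4.
No choice of 3 items meets every block, so 4 is the minimum.

4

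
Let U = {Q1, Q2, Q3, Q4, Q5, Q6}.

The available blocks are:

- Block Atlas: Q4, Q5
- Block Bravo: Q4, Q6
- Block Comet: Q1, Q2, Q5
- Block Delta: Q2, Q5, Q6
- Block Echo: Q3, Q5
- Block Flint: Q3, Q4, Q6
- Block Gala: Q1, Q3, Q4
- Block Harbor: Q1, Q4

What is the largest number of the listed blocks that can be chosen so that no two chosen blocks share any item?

Delta, Gala are pairwise disjoint (Delta={Q2,Q5,Q6}; Gala={Q1,Q3,Q4}).
Every remaining block overlaps one of these, and no 3 of the listed blocks are pairwise disjoint, so 2 is the maximum.

2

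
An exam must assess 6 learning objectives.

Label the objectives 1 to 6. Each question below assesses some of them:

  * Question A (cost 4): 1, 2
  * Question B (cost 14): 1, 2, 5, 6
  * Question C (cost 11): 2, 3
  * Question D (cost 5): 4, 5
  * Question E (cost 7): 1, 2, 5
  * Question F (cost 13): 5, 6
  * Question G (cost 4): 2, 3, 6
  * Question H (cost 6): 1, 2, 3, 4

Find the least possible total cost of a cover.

A, D, G together cover every objective (A ∪ D ∪ G = {1, 2, 3, 4, 5, 6}); total cost 4 + 5 + 4 = 13.
No covering selection has total cost below 13.

13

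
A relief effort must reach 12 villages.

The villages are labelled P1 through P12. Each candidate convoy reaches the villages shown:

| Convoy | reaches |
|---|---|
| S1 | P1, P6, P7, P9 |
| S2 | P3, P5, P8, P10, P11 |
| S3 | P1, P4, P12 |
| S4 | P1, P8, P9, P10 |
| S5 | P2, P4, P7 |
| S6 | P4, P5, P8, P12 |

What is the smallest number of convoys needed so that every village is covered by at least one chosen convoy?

Take {S1, S2, S3, S5}. Their union is {P1, P2, P3, P4, P5, P6, P7, P8, P9, P10, P11, P12}, which is all 12 villages.
No 3 of the 6 convoys cover everything (all 20 combinations miss at least one village), so 4 is optimal.

4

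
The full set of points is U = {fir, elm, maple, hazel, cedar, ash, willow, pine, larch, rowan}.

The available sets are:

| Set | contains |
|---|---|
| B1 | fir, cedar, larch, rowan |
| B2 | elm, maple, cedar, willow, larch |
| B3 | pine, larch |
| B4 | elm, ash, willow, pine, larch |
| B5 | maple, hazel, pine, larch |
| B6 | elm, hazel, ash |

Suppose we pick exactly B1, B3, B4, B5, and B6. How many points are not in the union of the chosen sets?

0

Union of B1, B3, B4, B5, B6 = {fir, elm, maple, hazel, cedar, ash, willow, pine, larch, rowan} — that's every point, so 0 are uncovered.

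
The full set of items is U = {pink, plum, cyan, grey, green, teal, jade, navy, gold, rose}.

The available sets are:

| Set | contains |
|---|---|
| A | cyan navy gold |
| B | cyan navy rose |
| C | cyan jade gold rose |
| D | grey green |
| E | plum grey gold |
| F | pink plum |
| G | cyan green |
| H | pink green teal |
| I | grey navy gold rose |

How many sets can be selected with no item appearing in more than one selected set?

3

B, D, F are pairwise disjoint (B={cyan,navy,rose}; D={grey,green}; F={pink,plum}).
Every remaining set overlaps one of these, and no 4 of the listed sets are pairwise disjoint, so 3 is the maximum.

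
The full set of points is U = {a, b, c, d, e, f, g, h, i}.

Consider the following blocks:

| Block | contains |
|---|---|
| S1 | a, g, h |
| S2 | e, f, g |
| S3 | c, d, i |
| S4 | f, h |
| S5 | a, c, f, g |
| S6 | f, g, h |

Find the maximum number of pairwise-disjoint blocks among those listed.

S3, S6 are pairwise disjoint (S3={c,d,i}; S6={f,g,h}).
Every remaining block overlaps one of these, and no 3 of the listed blocks are pairwise disjoint, so 2 is the maximum.

2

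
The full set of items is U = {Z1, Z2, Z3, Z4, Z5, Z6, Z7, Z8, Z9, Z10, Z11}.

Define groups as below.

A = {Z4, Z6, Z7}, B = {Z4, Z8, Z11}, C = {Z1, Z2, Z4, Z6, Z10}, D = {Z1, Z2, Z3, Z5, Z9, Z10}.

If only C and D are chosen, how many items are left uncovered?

Union of C, D = {Z1, Z2, Z3, Z4, Z5, Z6, Z9, Z10}.
Not covered: Z7, Z8, Z11 — 3 items.

3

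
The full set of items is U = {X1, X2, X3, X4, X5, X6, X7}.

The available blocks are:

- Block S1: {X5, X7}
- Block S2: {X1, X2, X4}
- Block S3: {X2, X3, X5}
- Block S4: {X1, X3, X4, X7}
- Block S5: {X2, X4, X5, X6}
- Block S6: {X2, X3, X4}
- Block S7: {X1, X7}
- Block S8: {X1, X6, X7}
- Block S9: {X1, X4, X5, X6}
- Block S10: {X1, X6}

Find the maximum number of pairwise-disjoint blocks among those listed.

S1, S6, S10 are pairwise disjoint (S1={X5,X7}; S6={X2,X3,X4}; S10={X1,X6}).
Every remaining block overlaps one of these, and no 4 of the listed blocks are pairwise disjoint, so 3 is the maximum.

3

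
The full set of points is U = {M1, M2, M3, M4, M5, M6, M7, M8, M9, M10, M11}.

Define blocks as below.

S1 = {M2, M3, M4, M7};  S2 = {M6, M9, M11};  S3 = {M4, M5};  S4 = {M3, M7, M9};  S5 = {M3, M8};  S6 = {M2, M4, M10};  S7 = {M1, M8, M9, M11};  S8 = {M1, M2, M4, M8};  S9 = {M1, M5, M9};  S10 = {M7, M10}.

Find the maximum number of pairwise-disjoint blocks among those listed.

S2, S3, S5, S10 are pairwise disjoint (S2={M6,M9,M11}; S3={M4,M5}; S5={M3,M8}; S10={M7,M10}).
Every remaining block overlaps one of these, and no 5 of the listed blocks are pairwise disjoint, so 4 is the maximum.

4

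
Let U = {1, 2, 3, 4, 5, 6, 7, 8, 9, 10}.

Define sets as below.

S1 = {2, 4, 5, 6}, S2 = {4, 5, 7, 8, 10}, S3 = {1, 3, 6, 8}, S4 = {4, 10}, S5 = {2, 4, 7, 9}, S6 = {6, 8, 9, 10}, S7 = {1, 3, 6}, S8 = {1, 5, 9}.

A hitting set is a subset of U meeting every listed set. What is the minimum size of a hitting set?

3

The 3 elements {1, 4, 9} hit every set.
No choice of 2 elements meets every set, so 3 is the minimum.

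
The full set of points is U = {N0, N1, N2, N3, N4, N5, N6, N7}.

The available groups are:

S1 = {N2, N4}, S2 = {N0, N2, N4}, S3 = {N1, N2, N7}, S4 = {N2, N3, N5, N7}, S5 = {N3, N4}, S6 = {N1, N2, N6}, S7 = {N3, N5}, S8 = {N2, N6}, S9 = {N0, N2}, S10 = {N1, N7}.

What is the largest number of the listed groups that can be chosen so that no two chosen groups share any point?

3

S5, S9, S10 are pairwise disjoint (S5={N3,N4}; S9={N0,N2}; S10={N1,N7}).
Every remaining group overlaps one of these, and no 4 of the listed groups are pairwise disjoint, so 3 is the maximum.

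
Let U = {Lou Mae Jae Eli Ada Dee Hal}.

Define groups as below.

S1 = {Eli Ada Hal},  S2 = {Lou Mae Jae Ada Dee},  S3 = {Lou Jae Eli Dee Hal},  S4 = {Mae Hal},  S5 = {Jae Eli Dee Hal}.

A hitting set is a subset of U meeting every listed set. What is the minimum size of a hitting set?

Take H = {Jae, Hal}. Each listed group contains at least one of these, so H is a hitting set of size 2.
No single point lies in every group, so at least 2 are needed and 2 is optimal.

2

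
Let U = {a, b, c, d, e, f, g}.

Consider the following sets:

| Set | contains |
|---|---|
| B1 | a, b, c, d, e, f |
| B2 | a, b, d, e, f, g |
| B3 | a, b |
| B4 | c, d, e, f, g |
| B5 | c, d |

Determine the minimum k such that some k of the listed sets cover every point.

2

Take {B3, B4}. Their union is {a, b, c, d, e, f, g}, which is all 7 points.
No single set has all 7 points (the largest, B1, has 6), so 2 is optimal.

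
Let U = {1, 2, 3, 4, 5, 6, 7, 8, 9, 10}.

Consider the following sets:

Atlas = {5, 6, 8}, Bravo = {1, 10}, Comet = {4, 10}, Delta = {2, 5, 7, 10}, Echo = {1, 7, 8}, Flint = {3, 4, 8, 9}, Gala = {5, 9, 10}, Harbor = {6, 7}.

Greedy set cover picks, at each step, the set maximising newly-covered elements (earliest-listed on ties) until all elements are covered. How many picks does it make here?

Greedy: pick Delta (covers 4 new) → pick Flint (covers 4 new) → pick Atlas (covers 1 new) → pick Bravo (covers 1 new). Total picks: 4.

4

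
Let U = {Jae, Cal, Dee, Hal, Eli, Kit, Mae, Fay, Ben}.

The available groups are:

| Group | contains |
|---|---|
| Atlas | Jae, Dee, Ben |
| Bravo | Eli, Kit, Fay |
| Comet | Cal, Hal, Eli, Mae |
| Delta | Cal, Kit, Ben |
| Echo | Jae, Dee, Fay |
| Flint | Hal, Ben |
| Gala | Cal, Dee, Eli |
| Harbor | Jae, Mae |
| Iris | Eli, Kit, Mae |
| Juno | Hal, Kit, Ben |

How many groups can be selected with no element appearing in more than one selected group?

Echo, Flint, Iris are pairwise disjoint (Echo={Jae,Dee,Fay}; Flint={Hal,Ben}; Iris={Eli,Kit,Mae}).
Every remaining group overlaps one of these, and no 4 of the listed groups are pairwise disjoint, so 3 is the maximum.

3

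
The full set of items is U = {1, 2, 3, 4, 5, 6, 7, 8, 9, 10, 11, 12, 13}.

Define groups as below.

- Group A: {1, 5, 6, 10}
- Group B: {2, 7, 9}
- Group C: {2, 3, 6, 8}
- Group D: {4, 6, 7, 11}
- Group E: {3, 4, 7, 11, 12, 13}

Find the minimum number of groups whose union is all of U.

4

A, B, C, and E cover everything between them: the union {1, 2, 3, 4, 5, 6, 7, 8, 9, 10, 11, 12, 13} is all of U.
No 3 of the 5 groups cover everything (all 10 combinations miss at least one item), so 4 is optimal.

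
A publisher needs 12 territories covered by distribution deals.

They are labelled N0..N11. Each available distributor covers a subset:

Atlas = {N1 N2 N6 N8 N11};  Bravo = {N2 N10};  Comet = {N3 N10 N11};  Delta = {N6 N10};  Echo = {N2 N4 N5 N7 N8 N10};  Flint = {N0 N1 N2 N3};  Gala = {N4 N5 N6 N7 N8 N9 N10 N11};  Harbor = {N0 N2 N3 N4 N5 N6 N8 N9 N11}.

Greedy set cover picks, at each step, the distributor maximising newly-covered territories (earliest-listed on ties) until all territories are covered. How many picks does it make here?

3

Greedy: pick Harbor (covers 9 new) → pick Echo (covers 2 new) → pick Atlas (covers 1 new). Total picks: 3.
(The true minimum cover uses only 2 distributors, so greedy is not optimal here.)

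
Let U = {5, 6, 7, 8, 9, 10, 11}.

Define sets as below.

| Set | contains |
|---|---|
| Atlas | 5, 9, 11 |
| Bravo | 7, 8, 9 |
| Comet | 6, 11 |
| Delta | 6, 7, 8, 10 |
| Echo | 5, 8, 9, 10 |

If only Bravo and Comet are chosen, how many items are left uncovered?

Union of Bravo, Comet = {6, 7, 8, 9, 11}.
Not covered: 5, 10 — 2 items.

2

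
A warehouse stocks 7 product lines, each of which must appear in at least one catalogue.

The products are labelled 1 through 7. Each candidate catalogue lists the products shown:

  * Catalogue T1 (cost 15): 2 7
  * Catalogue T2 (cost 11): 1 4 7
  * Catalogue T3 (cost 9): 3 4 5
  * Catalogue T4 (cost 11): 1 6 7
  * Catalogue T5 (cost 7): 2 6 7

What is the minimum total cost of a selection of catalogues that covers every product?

T2, T3, T5 together cover every product (T2 ∪ T3 ∪ T5 = {1, 2, 3, 4, 5, 6, 7}); total cost 11 + 9 + 7 = 27.
No covering selection has total cost below 27.

27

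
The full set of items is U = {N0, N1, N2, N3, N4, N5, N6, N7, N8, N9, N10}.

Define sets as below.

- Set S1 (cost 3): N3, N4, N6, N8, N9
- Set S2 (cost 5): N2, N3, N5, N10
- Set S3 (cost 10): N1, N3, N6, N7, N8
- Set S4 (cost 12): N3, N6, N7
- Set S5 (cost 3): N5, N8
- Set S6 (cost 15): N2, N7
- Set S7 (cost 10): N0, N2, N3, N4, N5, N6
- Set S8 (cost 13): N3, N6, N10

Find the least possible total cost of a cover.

28

S1, S2, S3, S7 together cover every item (S1 ∪ S2 ∪ S3 ∪ S7 = {N0, N1, N2, N3, N4, N5, N6, N7, N8, N9, N10}); total cost 3 + 5 + 10 + 10 = 28.
No covering selection has total cost below 28.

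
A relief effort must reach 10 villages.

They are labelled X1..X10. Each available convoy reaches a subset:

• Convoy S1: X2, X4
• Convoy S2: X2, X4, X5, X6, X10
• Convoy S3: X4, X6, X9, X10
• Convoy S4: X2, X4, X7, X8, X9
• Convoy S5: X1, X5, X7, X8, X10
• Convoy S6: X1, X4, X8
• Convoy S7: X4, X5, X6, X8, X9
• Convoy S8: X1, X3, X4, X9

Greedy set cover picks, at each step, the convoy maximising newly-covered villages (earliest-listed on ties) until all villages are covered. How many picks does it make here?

Greedy: pick S2 (covers 5 new) → pick S4 (covers 3 new) → pick S8 (covers 2 new). Total picks: 3.

3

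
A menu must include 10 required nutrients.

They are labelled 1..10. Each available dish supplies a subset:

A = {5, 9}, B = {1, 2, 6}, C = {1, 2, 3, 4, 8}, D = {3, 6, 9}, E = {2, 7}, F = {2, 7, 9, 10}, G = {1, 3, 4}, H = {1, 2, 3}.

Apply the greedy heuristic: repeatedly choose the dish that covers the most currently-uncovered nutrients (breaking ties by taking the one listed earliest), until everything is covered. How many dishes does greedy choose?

Greedy: pick C (covers 5 new) → pick F (covers 3 new) → pick A (covers 1 new) → pick B (covers 1 new). Total picks: 4.

4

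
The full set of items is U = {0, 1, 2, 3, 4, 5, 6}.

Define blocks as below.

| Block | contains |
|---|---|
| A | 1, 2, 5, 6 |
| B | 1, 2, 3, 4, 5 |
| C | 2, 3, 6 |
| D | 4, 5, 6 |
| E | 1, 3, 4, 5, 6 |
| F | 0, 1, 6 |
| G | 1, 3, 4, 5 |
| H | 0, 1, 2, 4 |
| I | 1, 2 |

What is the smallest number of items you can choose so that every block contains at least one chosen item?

2

The 2 items {1, 6} hit every block.
The blocks D, I are pairwise disjoint, so any hitting set needs a separate item for each — at least 2. Hence 2 is optimal.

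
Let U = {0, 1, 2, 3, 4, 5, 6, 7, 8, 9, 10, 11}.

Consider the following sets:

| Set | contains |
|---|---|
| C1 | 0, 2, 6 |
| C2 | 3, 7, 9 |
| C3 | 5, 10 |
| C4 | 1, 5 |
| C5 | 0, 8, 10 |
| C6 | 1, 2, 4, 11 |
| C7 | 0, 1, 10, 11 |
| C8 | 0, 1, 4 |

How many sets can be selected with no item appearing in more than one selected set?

C1, C2, C4 are pairwise disjoint (C1={0,2,6}; C2={3,7,9}; C4={1,5}).
Every remaining set overlaps one of these, and no 4 of the listed sets are pairwise disjoint, so 3 is the maximum.

3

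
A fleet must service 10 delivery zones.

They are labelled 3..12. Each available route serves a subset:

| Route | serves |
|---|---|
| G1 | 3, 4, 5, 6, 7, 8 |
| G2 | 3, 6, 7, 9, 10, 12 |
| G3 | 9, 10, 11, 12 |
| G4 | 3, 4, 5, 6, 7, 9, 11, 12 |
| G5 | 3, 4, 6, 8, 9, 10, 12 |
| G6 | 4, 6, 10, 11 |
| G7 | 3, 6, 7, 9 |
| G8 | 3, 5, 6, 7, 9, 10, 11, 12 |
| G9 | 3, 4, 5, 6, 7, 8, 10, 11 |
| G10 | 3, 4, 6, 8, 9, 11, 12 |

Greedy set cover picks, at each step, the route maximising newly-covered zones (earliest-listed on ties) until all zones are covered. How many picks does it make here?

2

Greedy: pick G4 (covers 8 new) → pick G5 (covers 2 new). Total picks: 2.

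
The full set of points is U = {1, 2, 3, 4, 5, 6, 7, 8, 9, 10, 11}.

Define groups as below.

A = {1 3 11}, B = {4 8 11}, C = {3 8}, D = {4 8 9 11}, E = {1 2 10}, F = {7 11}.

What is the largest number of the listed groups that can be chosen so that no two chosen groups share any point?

3

C, E, F are pairwise disjoint (C={3,8}; E={1,2,10}; F={7,11}).
Every remaining group overlaps one of these, and no 4 of the listed groups are pairwise disjoint, so 3 is the maximum.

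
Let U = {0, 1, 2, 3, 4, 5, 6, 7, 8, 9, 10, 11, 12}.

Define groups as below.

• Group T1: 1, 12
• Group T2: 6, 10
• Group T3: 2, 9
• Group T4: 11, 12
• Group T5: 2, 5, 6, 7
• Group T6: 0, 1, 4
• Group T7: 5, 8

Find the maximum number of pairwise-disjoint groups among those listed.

5

T2, T3, T4, T6, T7 are pairwise disjoint (T2={6,10}; T3={2,9}; T4={11,12}; T6={0,1,4}; T7={5,8}).
Every remaining group overlaps one of these, and no 6 of the listed groups are pairwise disjoint, so 5 is the maximum.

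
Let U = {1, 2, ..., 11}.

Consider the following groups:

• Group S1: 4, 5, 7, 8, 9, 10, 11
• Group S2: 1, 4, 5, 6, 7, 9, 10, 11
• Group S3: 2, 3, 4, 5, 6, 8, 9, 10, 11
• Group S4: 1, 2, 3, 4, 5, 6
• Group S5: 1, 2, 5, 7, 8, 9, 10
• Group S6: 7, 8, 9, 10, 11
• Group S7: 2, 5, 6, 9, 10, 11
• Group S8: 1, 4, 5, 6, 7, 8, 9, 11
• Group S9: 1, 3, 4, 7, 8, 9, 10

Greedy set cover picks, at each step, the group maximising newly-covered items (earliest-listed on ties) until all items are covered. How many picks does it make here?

2

Greedy: pick S3 (covers 9 new) → pick S2 (covers 2 new). Total picks: 2.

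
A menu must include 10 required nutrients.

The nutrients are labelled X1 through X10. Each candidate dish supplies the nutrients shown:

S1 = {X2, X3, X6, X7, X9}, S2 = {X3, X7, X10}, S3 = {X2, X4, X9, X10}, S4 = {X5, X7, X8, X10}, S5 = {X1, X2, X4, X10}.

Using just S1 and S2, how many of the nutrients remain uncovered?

4

Union of S1, S2 = {X2, X3, X6, X7, X9, X10}.
Not covered: X1, X4, X5, X8 — 4 nutrients.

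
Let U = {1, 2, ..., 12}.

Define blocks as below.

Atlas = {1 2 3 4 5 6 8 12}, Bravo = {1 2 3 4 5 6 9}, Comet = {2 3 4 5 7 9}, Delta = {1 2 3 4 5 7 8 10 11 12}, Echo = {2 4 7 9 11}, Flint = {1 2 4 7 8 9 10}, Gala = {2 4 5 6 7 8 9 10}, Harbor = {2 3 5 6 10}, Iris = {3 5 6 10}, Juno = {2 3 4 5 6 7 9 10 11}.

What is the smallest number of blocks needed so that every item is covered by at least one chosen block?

2

Take {Bravo, Delta}. Their union is {1, 2, 3, 4, 5, 6, 7, 8, 9, 10, 11, 12}, which is all 12 items.
No single block has all 12 items (the largest, Delta, has 10), so 2 is optimal.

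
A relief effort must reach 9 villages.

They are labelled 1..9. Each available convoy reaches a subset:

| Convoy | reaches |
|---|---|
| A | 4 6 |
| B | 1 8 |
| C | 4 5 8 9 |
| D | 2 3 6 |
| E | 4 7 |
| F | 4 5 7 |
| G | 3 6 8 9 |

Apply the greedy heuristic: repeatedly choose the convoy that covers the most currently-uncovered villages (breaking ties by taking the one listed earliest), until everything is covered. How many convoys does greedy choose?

4

Greedy: pick C (covers 4 new) → pick D (covers 3 new) → pick B (covers 1 new) → pick E (covers 1 new). Total picks: 4.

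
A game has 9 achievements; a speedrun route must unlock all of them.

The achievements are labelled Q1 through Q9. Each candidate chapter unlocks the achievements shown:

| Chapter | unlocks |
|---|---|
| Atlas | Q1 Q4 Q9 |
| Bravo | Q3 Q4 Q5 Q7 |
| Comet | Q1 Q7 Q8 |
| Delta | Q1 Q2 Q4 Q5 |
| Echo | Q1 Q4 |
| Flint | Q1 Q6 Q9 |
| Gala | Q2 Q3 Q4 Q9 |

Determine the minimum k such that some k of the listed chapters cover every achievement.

4

Bravo and Comet and Flint and Gala together: Bravo ∪ Comet ∪ Flint ∪ Gala = {Q1, Q2, Q3, Q4, Q5, Q6, Q7, Q8, Q9} — every achievement is covered.
No 3 of the 7 chapters cover everything (all 35 combinations miss at least one achievement), so 4 is optimal.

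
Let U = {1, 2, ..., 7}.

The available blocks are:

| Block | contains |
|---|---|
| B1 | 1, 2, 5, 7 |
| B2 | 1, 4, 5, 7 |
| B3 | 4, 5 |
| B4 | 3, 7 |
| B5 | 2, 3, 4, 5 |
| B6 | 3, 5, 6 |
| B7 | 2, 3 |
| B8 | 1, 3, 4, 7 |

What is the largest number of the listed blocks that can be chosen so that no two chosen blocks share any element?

2

B3, B7 are pairwise disjoint (B3={4,5}; B7={2,3}).
Every remaining block overlaps one of these, and no 3 of the listed blocks are pairwise disjoint, so 2 is the maximum.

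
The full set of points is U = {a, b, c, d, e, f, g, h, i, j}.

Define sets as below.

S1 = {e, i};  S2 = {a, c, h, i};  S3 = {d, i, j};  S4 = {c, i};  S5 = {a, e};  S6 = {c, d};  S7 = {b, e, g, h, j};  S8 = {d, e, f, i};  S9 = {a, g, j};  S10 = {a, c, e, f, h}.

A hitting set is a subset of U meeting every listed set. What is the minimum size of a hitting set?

3

The 3 points {c, e, j} hit every set.
The sets S1, S6, S9 are pairwise disjoint, so any hitting set needs a separate point for each — at least 3. Hence 3 is optimal.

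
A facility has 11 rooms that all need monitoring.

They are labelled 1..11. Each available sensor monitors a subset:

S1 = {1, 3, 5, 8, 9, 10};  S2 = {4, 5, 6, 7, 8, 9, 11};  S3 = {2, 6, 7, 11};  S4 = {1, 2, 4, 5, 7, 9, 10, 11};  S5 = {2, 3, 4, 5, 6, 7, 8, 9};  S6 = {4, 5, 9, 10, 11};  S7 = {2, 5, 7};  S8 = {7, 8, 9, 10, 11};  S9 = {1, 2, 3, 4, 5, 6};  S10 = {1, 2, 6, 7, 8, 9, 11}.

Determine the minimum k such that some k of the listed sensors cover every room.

2

Take {S4, S5}. Their union is {1, 2, 3, 4, 5, 6, 7, 8, 9, 10, 11}, which is all 11 rooms.
No single sensor has all 11 rooms (the largest, S4, has 8), so 2 is optimal.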